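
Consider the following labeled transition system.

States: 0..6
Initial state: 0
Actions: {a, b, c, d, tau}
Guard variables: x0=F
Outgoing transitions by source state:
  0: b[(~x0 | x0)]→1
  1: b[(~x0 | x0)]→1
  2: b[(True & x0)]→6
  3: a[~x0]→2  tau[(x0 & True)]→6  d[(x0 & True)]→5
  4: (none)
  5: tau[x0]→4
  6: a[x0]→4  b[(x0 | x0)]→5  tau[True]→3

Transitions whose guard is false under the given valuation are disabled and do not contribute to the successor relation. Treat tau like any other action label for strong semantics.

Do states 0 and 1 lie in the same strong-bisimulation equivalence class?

Refine partition for ~:
  P[0] = {{0,1,2,3,4,5,6}}
  P[1] = {{0,1},{2,4,5},{3},{6}}
stable after 2 split(s): 4 block(s)
class of 0: {0,1}; class of 1: {0,1}

Answer: BISIMILAR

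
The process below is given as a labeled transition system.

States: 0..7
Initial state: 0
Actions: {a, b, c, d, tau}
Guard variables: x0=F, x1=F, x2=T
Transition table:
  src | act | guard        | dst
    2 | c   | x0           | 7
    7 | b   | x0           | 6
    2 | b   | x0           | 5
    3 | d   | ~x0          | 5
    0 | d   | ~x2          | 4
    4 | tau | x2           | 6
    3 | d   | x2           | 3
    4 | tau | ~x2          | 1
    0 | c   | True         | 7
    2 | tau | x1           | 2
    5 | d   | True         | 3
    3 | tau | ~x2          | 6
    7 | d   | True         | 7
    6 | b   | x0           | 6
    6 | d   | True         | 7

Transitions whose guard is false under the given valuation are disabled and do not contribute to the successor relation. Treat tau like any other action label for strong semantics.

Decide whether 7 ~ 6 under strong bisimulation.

Compute ~ classes (split until stable):
  π0 = {{0,1,2,3,4,5,6,7}}
  π1 = {{0},{1,2},{3,5,6,7},{4}}
Fixed point at round 2; 4 class(es).
class of 7: {3,5,6,7}; class of 6: {3,5,6,7}

Answer: BISIMILAR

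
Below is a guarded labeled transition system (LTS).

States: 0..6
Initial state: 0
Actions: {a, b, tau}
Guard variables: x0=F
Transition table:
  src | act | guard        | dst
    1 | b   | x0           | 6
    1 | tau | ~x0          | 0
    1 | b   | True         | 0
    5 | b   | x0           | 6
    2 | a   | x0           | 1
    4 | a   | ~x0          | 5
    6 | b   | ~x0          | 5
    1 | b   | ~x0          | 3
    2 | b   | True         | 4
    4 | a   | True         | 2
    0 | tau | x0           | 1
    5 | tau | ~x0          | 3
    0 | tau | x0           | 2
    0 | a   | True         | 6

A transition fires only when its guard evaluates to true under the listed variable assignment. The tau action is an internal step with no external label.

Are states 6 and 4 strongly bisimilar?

Answer: NOT BISIMILAR

Trace:
Refine partition for ~:
  round 0: {{0,1,2,3,4,5,6}}
  round 1: {{0,4},{1},{2,6},{3},{5}}
  round 2: {{0},{1},{2},{3},{4},{5},{6}}
Fixed point at round 3; 7 class(es).
[6]={6}  [4]={4}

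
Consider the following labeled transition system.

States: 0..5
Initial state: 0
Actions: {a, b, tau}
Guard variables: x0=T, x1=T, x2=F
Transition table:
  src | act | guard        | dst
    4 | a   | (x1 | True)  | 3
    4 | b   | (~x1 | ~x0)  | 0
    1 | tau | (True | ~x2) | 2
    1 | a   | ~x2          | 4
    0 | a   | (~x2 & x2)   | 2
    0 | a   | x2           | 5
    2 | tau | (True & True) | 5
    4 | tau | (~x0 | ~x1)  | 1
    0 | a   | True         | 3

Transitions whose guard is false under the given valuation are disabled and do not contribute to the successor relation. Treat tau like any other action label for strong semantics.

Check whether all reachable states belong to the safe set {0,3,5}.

Safe = {0,3,5}
Reach set: {0,3}
  0: safe
  3: safe

Answer: INVARIANT HOLDS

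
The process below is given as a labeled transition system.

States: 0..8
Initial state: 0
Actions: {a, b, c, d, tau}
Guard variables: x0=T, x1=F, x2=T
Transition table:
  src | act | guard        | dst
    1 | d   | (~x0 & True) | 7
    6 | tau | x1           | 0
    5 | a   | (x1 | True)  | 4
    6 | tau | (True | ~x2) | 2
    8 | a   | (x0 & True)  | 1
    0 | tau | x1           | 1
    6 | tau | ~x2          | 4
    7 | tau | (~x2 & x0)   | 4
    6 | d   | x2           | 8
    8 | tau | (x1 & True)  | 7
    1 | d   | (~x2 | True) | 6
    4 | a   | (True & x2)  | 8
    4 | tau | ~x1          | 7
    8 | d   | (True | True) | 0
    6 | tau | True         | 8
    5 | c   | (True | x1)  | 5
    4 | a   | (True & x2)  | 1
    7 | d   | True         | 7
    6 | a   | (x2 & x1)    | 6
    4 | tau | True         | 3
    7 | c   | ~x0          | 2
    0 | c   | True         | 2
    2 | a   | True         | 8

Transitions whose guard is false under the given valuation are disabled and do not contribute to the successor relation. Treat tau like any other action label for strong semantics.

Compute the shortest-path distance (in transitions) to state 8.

BFS to 8:
  depth 0: {0}
  depth 1: {2}
  depth 2: {8}
8 enters at depth 2; path c·a

Answer: 2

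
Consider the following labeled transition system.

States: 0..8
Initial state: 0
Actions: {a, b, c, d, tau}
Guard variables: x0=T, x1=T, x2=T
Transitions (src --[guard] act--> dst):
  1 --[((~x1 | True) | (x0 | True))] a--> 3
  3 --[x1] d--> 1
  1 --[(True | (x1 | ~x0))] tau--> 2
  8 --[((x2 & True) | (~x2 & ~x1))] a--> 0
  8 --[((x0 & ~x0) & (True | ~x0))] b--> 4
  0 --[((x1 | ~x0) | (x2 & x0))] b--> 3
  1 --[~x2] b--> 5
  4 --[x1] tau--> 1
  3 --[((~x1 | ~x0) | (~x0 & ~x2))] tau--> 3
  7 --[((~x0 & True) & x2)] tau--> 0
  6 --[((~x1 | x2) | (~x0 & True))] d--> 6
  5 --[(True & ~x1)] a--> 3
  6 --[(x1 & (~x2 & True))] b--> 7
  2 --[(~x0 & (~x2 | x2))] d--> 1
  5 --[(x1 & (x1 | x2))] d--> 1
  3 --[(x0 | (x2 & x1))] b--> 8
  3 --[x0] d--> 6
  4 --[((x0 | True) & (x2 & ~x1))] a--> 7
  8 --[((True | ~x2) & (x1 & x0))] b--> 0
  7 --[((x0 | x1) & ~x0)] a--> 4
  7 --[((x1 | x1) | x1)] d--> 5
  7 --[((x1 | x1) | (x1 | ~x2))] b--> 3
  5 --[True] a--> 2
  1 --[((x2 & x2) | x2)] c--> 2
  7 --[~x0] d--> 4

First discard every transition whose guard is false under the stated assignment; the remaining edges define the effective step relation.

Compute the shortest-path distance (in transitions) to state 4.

Answer: UNREACHABLE

Analysis:
BFS to 4:
  L0 = {0}
  L1 = {3}
  L2 = {1,6,8}
  L3 = {2}
4 never appears.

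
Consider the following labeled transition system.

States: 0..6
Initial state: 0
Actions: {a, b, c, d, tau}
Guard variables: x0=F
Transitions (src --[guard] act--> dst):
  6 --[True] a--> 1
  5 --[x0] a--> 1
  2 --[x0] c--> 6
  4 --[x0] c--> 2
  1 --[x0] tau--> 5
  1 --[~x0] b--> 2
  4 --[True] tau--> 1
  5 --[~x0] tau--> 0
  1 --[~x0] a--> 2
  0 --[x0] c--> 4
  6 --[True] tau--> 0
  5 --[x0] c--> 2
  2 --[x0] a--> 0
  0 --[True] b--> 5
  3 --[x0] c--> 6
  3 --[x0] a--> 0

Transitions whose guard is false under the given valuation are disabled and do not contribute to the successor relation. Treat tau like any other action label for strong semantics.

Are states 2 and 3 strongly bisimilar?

Refine partition for ~:
  P[0] = {{0,1,2,3,4,5,6}}
  P[1] = {{0},{1},{2,3},{4,5},{6}}
  P[2] = {{0},{1},{2,3},{4},{5},{6}}
Fixed point at round 3; 6 class(es).
[2]={2,3}  [3]={2,3}

Answer: BISIMILAR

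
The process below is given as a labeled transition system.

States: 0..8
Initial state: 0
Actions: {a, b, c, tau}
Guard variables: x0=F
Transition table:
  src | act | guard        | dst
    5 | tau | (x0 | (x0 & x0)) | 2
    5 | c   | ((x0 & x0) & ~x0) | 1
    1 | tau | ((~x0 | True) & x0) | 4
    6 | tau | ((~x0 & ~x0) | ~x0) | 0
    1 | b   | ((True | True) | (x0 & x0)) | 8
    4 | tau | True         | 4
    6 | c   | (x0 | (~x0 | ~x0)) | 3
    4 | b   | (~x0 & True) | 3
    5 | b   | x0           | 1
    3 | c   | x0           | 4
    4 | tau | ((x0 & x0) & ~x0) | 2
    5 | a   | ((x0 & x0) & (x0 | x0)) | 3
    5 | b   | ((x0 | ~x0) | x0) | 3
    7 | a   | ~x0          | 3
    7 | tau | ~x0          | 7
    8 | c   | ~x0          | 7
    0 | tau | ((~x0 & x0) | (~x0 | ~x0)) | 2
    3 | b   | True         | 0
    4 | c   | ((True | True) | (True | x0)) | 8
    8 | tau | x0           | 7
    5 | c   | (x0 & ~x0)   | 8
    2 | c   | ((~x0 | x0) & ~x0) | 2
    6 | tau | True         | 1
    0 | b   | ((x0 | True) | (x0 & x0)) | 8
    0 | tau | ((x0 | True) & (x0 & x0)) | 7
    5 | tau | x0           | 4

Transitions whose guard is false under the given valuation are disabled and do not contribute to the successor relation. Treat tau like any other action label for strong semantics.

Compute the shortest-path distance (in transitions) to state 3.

Layered search for 3:
  Layer 0: {0}
  Layer 1: {2,8}
  Layer 2: {7}
  Layer 3: {3}
3 enters at depth 3; path b·c·a

Answer: 3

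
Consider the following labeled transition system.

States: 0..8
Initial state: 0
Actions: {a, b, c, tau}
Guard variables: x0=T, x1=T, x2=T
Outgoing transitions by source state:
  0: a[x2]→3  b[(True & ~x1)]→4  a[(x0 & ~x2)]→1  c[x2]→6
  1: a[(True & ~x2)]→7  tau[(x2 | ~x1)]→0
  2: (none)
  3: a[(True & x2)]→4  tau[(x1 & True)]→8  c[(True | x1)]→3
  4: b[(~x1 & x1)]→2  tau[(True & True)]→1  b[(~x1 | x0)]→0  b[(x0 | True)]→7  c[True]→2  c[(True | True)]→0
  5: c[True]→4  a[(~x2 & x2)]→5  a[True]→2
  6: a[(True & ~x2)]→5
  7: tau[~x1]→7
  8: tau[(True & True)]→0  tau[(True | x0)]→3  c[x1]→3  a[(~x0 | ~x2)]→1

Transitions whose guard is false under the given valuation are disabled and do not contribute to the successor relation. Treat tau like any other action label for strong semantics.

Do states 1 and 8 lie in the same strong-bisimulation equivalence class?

Answer: NOT BISIMILAR

Trace:
Compute ~ classes (split until stable):
  P[0] = {{0,1,2,3,4,5,6,7,8}}
  P[1] = {{0,5},{1},{2,6,7},{3},{4},{8}}
  P[2] = {{0},{1},{2,6,7},{3},{4},{5},{8}}
stable after 3 split(s): 7 block(s)
class of 1: {1}; class of 8: {8}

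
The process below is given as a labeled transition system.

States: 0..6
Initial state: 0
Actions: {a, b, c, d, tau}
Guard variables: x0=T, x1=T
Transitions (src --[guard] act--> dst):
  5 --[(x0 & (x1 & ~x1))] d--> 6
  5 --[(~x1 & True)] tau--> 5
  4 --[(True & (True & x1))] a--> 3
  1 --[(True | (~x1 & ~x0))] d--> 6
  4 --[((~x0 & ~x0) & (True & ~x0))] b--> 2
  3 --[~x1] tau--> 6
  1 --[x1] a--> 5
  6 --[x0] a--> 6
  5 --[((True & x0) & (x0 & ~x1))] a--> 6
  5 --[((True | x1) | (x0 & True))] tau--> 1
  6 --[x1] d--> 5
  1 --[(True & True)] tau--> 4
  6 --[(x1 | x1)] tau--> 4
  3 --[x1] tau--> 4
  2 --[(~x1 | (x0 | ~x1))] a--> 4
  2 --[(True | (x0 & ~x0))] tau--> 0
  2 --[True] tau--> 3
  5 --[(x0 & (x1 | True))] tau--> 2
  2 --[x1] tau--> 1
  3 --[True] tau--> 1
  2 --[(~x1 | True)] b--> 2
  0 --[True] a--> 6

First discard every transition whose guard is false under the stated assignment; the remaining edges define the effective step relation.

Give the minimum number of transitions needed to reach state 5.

Layered search for 5:
  L0 = {0}
  L1 = {6}
  L2 = {4,5}
5 enters at depth 2; path a·d

Answer: 2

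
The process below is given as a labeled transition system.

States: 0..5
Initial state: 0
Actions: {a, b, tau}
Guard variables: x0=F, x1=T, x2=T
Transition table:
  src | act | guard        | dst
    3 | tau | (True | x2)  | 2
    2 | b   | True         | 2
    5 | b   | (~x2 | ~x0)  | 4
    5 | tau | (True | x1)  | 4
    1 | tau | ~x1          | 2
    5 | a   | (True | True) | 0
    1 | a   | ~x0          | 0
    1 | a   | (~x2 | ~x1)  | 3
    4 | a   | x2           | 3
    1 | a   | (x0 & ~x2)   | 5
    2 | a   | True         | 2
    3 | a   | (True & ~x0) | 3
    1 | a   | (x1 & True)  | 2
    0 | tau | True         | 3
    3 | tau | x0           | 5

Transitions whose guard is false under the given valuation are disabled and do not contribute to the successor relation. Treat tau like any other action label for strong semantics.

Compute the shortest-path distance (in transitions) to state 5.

Answer: UNREACHABLE

Analysis:
BFS to 5:
  depth 0: {0}
  depth 1: {3}
  depth 2: {2}
5 never appears.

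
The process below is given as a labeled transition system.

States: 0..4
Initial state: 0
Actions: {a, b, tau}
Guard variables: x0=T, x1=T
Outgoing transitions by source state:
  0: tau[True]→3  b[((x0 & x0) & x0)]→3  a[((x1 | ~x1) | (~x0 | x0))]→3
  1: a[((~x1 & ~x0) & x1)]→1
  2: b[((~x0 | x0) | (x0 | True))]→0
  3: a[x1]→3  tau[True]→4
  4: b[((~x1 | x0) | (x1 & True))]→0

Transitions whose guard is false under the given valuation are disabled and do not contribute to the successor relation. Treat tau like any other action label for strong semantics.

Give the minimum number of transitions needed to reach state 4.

Layered search for 4:
  depth 0: {0}
  depth 1: {3}
  depth 2: {4}
first hit 4 at d=2 via a·tau

Answer: 2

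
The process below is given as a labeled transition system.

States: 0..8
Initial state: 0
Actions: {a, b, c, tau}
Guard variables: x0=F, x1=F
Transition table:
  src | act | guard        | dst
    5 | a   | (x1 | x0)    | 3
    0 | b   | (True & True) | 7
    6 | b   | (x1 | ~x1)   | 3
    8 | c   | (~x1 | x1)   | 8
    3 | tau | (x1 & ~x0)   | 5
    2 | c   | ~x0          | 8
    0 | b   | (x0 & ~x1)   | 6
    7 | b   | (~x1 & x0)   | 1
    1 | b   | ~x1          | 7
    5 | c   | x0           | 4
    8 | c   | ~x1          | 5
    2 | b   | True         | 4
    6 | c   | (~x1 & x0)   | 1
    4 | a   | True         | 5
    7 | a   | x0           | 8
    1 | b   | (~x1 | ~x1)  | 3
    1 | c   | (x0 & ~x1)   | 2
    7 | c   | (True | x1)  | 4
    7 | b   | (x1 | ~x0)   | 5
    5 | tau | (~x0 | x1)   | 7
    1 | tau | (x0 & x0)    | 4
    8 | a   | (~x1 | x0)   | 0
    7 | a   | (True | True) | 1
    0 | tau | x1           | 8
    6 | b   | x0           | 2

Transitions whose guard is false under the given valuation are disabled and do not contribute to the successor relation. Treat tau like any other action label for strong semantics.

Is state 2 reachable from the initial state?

Answer: UNREACHABLE

Analysis:
Guard filter leaves 14 enabled edge(s).
L0 = {0}
L1 = {7}  total {0,7}
L2 = {1,4,5}  total {0,1,4,5,7}
L3 = {3}  total {0,1,3,4,5,7}
R = {0,1,3,4,5,7}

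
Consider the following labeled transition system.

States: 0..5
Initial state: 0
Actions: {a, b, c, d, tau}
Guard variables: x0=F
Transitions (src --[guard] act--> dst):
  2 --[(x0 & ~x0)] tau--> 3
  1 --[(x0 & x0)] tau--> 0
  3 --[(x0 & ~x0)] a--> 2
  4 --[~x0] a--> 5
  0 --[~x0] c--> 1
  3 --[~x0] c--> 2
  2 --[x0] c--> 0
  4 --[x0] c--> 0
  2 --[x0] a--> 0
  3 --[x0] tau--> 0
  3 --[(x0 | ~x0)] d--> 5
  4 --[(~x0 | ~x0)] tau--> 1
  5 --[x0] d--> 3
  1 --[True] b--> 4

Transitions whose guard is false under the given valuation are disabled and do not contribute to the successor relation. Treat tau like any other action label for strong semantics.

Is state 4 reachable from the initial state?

Answer: REACHABLE

Analysis:
After dropping false guards: 6 live edges.
depth 0: {0}
depth 1: {1}  cumulative {0,1}
depth 2: {4}  cumulative {0,1,4}
depth 3: {5}  cumulative {0,1,4,5}
Reach set: {0,1,4,5}
trace reaching 4: c·b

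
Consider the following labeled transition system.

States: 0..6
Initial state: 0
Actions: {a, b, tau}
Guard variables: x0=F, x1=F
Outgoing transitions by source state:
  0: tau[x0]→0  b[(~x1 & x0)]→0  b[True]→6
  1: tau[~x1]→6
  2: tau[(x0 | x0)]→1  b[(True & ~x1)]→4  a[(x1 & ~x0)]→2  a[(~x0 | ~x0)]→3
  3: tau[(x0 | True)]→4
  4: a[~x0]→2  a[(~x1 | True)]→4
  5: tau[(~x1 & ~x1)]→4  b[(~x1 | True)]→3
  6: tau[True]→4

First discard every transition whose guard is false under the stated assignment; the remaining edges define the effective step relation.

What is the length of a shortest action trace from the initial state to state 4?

Breadth-first toward 4:
  Layer 0: {0}
  Layer 1: {6}
  Layer 2: {4}
depth(4)=2, e.g. b·tau

Answer: 2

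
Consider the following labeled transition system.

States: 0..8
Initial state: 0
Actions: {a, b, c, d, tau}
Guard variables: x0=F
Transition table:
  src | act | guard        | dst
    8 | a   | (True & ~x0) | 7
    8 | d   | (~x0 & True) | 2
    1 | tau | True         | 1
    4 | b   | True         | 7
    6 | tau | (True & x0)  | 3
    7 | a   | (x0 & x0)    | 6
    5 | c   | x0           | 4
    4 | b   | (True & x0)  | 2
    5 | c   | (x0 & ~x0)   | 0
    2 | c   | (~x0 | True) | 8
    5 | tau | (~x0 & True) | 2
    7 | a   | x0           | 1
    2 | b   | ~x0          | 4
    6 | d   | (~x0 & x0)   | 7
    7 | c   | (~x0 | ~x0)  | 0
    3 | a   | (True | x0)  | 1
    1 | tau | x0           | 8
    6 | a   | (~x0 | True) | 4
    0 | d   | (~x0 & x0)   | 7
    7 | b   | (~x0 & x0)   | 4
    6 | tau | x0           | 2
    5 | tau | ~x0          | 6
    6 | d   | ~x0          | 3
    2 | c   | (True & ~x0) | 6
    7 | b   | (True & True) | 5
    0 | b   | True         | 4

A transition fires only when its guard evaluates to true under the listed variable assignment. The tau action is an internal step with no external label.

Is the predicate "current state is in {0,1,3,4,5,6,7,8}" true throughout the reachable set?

Safe = {0,1,3,4,5,6,7,8}
R = {0,1,2,3,4,5,6,7,8}
  0: ok
  1: ok
  2: outside
  3: ok
  4: ok
  5: ok
  6: ok
  7: ok
  8: ok
counterexample path to 2: b·b·b·tau

Answer: INVARIANT VIOLATED at state 2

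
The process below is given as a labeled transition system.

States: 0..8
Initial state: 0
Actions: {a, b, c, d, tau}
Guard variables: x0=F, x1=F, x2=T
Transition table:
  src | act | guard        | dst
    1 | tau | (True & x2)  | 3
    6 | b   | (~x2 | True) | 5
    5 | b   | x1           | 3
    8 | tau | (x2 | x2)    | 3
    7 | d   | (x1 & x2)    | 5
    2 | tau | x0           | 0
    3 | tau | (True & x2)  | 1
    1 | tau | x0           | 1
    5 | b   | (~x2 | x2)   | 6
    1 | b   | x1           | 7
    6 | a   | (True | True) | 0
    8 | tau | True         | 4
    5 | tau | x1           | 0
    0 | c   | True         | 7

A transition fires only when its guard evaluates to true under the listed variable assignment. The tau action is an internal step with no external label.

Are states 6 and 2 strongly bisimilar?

Compute ~ classes (split until stable):
  P[0] = {{0,1,2,3,4,5,6,7,8}}
  P[1] = {{0},{1,3,8},{2,4,7},{5},{6}}
  P[2] = {{0},{1,3},{2,4,7},{5},{6},{8}}
Fixed point at round 3; 6 class(es).
6∈{6}, 2∈{2,4,7}

Answer: NOT BISIMILAR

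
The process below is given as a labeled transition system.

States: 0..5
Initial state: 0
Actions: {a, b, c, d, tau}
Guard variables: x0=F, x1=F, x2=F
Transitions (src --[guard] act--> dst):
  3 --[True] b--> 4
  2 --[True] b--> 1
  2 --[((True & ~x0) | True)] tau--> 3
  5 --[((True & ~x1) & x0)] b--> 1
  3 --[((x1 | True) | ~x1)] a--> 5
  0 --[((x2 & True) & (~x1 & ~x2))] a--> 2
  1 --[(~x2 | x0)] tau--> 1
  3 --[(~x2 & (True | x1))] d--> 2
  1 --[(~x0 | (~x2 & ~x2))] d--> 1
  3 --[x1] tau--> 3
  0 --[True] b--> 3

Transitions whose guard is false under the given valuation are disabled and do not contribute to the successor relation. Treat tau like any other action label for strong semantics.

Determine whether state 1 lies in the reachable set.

Answer: REACHABLE

Trace:
Guard filter leaves 8 enabled edge(s).
depth 0: {0}
depth 1: {3}  now seen {0,3}
depth 2: {2,4,5}  now seen {0,2,3,4,5}
depth 3: {1}  now seen {0,1,2,3,4,5}
Reachable = {0,1,2,3,4,5}
trace reaching 1: b·d·b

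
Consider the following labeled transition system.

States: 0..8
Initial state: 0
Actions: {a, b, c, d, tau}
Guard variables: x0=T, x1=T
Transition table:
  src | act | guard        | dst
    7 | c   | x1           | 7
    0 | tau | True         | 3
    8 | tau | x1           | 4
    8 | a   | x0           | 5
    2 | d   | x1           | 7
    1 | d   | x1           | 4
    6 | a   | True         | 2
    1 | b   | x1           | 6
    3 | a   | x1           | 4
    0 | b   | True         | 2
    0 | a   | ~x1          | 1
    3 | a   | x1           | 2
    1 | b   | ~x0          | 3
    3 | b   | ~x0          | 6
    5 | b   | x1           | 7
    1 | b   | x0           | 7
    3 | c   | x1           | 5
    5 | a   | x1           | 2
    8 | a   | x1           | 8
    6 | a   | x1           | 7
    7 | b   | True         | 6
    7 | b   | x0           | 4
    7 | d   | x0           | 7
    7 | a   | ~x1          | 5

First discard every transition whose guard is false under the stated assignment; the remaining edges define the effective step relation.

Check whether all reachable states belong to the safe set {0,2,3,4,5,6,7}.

Safe = {0,2,3,4,5,6,7}
Reach set: {0,2,3,4,5,6,7}
  0: ok
  2: ok
  3: ok
  4: ok
  5: ok
  6: ok
  7: ok

Answer: INVARIANT HOLDS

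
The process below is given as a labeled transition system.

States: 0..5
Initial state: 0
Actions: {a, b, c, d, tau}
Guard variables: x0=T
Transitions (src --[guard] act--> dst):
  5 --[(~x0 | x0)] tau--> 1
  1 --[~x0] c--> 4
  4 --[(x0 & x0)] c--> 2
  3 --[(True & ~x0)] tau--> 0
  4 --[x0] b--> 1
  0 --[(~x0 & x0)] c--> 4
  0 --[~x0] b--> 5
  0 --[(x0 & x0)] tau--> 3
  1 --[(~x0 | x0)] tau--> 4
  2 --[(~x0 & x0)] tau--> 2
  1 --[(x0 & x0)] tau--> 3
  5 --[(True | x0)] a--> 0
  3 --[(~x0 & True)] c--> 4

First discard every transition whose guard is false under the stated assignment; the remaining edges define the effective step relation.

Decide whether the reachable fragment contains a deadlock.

Reachable = {0,3}
  0: tau→3  [deg 1]
  3: ∅  [STUCK]
trace reaching 3: tau

Answer: DEADLOCK at state 3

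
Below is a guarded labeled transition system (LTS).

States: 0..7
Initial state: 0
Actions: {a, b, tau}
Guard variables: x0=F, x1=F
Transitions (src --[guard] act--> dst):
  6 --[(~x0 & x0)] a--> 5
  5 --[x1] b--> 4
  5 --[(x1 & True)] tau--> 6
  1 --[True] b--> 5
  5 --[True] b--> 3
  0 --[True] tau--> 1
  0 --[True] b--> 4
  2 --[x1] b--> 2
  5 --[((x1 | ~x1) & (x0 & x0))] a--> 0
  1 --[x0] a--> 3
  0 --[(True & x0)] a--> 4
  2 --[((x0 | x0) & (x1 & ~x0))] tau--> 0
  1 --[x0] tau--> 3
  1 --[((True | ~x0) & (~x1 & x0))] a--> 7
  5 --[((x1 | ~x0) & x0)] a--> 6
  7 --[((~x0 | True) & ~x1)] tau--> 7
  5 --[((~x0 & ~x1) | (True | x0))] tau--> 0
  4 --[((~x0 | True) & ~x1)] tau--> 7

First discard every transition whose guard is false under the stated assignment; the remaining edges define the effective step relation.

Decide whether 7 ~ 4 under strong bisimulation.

Compute ~ classes (split until stable):
  π0 = {{0,1,2,3,4,5,6,7}}
  π1 = {{0,5},{1},{2,3,6},{4,7}}
  π2 = {{0},{1},{2,3,6},{4,7},{5}}
5 equivalence class(es) (converged in 3)
[7]={4,7}  [4]={4,7}

Answer: BISIMILAR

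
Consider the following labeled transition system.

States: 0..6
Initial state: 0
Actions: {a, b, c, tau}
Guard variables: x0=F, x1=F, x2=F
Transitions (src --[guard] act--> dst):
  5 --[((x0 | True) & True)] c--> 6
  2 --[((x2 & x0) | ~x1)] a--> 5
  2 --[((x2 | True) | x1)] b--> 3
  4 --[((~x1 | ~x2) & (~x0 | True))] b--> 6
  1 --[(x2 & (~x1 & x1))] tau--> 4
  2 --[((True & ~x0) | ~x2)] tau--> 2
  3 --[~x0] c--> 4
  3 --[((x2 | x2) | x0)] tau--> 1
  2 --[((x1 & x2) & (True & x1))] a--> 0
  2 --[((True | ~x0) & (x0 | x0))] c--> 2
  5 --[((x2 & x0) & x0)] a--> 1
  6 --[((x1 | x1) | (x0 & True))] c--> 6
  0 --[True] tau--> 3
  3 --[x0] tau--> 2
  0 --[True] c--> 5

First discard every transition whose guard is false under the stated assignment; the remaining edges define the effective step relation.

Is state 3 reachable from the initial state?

Answer: REACHABLE

Trace:
Guard filter leaves 8 enabled edge(s).
depth 0: {0}
depth 1: {3,5}  total {0,3,5}
depth 2: {4,6}  total {0,3,4,5,6}
R = {0,3,4,5,6}
witness 3: tau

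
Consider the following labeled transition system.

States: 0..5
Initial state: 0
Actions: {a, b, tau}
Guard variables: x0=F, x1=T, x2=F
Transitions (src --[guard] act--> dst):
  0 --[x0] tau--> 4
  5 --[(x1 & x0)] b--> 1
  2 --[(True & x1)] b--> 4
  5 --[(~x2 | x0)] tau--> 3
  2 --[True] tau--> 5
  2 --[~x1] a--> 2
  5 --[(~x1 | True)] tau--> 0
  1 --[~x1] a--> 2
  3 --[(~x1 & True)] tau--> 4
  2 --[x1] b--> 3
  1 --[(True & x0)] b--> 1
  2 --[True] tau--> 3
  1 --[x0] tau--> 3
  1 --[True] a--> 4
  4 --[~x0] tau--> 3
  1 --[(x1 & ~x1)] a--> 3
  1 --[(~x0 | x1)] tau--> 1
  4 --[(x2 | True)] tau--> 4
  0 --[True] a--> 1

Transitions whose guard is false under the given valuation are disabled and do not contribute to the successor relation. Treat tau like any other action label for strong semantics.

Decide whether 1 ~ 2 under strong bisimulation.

Bisimulation quotient by refinement:
  P[0] = {{0,1,2,3,4,5}}
  P[1] = {{0},{1},{2},{3},{4,5}}
  P[2] = {{0},{1},{2},{3},{4},{5}}
6 equivalence class(es) (converged in 3)
class of 1: {1}; class of 2: {2}

Answer: NOT BISIMILAR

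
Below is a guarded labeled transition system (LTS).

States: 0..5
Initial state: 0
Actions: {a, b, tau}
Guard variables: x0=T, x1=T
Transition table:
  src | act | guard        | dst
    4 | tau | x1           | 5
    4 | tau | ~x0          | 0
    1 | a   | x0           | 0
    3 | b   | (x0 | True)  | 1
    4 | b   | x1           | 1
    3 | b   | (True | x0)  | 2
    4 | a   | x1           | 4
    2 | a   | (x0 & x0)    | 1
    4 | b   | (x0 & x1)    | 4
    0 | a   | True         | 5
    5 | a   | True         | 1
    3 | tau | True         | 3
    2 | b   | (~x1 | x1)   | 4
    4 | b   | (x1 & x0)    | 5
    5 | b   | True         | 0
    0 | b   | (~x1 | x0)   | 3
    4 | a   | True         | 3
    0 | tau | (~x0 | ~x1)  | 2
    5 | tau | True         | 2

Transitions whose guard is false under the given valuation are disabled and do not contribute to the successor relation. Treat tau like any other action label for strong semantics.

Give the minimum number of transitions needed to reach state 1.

BFS to 1:
  depth 0: {0}
  depth 1: {3,5}
  depth 2: {1,2}
1 enters at depth 2; path a·a

Answer: 2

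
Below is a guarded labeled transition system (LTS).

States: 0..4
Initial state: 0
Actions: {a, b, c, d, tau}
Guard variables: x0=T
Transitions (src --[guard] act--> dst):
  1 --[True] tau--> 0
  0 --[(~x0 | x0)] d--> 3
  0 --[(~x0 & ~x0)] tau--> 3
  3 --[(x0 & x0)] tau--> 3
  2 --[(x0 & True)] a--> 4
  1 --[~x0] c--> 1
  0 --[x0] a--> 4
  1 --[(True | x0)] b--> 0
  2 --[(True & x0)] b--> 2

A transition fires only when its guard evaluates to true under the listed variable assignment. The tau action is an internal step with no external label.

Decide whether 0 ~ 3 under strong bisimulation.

Answer: NOT BISIMILAR

Trace:
Refine partition for ~:
  π0 = {{0,1,2,3,4}}
  π1 = {{0},{1},{2},{3},{4}}
stable after 2 split(s): 5 block(s)
[0]={0}  [3]={3}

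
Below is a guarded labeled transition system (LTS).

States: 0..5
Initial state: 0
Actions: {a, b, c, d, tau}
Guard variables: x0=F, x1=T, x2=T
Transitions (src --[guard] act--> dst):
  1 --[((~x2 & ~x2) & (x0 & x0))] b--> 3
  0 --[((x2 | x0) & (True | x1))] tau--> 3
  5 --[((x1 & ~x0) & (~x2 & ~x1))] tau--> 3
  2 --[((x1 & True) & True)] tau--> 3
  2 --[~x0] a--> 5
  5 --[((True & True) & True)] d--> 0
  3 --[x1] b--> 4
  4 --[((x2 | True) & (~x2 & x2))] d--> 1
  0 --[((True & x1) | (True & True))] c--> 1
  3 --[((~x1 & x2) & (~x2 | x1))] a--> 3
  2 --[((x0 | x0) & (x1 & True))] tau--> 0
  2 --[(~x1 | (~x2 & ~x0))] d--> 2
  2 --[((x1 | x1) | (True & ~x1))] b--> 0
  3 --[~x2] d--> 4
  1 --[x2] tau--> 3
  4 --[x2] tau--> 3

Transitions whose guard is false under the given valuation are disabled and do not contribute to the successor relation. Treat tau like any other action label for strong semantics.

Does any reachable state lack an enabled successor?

Reach set: {0,1,3,4}
  0: c→1  tau→3  [2 out]
  1: tau→3  [1 out]
  3: b→4  [1 out]
  4: tau→3  [1 out]

Answer: DEADLOCK-FREE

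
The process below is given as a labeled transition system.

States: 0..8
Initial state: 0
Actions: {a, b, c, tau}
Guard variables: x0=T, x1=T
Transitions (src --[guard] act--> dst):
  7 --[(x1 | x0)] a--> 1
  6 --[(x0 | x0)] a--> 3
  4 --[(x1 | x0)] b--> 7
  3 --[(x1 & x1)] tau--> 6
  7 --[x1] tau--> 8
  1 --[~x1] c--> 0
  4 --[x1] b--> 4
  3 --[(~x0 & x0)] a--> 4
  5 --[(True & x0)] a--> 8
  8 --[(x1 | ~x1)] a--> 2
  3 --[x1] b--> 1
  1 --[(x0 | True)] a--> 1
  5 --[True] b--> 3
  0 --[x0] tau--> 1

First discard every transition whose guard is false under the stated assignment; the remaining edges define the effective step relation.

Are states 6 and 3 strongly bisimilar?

Answer: NOT BISIMILAR

Working:
Bisimulation quotient by refinement:
  round 0: {{0,1,2,3,4,5,6,7,8}}
  round 1: {{0},{1,6,8},{2},{3},{4},{5},{7}}
  round 2: {{0},{1},{2},{3},{4},{5},{6},{7},{8}}
stable after 3 split(s): 9 block(s)
6∈{6}, 3∈{3}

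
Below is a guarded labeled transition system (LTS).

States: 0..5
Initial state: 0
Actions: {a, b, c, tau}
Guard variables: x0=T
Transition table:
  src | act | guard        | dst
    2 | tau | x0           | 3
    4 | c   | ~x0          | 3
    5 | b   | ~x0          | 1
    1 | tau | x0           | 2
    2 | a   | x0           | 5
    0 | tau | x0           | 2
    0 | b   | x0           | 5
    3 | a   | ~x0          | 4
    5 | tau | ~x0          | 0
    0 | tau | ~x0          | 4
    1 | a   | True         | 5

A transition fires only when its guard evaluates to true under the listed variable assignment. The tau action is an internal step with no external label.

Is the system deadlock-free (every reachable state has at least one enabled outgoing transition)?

Answer: DEADLOCK at state 3

Working:
Reachable = {0,2,3,5}
  0: b→5  tau→2  [2 out]
  2: a→5  tau→3  [2 out]
  3: ∅  [deadlock]
  5: ∅  [deadlock]
trace reaching 3: tau·tau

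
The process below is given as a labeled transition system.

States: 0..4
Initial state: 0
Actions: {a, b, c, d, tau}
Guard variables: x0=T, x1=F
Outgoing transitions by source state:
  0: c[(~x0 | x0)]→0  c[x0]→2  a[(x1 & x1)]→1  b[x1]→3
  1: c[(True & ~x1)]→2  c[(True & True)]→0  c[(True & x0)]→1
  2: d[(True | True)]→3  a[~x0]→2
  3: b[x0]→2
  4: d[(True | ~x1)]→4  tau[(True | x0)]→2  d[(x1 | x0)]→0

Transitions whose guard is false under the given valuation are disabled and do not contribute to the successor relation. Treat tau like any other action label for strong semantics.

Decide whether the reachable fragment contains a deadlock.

Answer: DEADLOCK-FREE

Analysis:
Reachable = {0,2,3}
  0: c→0  c→2  [deg 2]
  2: d→3  [deg 1]
  3: b→2  [deg 1]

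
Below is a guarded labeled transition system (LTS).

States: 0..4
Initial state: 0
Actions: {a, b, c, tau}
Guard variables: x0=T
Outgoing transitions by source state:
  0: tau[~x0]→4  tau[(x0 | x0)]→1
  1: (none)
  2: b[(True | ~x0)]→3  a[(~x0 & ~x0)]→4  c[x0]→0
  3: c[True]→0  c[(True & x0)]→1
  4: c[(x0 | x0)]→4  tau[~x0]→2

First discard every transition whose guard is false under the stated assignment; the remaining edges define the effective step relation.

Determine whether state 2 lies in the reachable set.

Answer: UNREACHABLE

Trace:
Guard filter leaves 6 enabled edge(s).
Layer 0: {0}
Layer 1: {1}  cumulative {0,1}
R = {0,1}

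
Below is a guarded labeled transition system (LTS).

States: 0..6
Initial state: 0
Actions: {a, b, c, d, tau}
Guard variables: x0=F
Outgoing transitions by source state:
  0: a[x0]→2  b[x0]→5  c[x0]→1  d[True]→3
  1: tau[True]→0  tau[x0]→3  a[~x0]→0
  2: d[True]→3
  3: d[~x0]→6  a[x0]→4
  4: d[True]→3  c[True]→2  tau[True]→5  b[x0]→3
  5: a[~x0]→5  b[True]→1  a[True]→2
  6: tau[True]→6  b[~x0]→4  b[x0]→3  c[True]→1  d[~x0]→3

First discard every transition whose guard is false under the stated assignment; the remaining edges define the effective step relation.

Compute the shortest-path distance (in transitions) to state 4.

BFS to 4:
  Layer 0: {0}
  Layer 1: {3}
  Layer 2: {6}
  Layer 3: {1,4}
first hit 4 at d=3 via d·d·b

Answer: 3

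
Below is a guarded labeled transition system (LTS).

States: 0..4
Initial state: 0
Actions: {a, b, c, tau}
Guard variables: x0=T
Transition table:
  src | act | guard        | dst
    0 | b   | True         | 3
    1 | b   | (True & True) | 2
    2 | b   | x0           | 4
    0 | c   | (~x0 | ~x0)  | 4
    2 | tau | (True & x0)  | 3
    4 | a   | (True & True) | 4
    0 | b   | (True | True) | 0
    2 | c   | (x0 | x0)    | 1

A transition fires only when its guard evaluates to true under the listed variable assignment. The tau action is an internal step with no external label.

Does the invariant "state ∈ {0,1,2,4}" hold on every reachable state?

Safe = {0,1,2,4}
R = {0,3}
  0: safe
  3: VIOLATES
witness against invariant: b → 3

Answer: INVARIANT VIOLATED at state 3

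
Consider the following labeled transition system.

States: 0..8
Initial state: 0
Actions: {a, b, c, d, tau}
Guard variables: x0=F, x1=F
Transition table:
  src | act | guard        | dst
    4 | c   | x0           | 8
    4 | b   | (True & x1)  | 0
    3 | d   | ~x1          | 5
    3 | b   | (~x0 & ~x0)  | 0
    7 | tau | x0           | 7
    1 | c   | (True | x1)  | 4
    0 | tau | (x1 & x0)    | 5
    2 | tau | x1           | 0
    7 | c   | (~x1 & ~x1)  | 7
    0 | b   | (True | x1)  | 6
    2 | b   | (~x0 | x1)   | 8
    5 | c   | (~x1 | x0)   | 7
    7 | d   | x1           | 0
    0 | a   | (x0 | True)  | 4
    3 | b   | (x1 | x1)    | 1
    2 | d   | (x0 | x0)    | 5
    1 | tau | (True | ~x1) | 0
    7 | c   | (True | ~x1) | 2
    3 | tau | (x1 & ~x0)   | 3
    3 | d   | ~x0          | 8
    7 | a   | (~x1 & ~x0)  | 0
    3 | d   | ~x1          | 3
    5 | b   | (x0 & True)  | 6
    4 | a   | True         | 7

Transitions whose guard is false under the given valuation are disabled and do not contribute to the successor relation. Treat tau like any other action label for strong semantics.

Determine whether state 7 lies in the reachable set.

Guard filter leaves 14 enabled edge(s).
L0 = {0}
L1 = {4,6}  cumulative {0,4,6}
L2 = {7}  cumulative {0,4,6,7}
L3 = {2}  cumulative {0,2,4,6,7}
L4 = {8}  cumulative {0,2,4,6,7,8}
Reachable = {0,2,4,6,7,8}
trace reaching 7: a·a

Answer: REACHABLE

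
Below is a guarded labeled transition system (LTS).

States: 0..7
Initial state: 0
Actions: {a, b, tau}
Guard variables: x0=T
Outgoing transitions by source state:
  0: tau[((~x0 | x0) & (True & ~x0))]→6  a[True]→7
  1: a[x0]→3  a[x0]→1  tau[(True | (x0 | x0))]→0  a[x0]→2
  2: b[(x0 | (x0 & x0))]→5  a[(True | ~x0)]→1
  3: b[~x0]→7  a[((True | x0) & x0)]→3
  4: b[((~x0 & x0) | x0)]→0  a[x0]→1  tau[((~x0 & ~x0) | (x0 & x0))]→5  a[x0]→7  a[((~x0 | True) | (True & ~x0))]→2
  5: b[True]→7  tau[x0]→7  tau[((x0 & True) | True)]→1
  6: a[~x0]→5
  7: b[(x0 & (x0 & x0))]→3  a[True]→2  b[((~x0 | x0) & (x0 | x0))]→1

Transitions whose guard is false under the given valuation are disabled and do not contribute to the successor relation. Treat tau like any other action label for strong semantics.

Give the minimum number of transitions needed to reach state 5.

Answer: 3

Analysis:
Layered search for 5:
  depth 0: {0}
  depth 1: {7}
  depth 2: {1,2,3}
  depth 3: {5}
first hit 5 at d=3 via a·a·b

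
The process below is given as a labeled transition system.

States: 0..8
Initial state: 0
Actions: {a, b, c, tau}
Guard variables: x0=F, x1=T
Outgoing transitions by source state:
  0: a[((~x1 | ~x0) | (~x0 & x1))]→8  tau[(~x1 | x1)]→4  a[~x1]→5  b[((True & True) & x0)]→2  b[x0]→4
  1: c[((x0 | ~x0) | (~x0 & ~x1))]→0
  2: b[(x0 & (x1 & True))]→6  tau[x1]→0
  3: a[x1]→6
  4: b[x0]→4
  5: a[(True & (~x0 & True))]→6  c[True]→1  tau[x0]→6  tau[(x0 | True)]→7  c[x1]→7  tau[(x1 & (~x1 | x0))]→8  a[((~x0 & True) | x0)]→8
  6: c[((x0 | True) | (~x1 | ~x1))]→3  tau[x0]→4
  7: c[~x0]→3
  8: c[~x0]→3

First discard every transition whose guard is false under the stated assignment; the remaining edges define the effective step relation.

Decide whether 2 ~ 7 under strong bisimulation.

Answer: NOT BISIMILAR

Analysis:
Compute ~ classes (split until stable):
  π0 = {{0,1,2,3,4,5,6,7,8}}
  π1 = {{0},{1,6,7,8},{2},{3},{4},{5}}
  π2 = {{0},{1},{2},{3},{4},{5},{6,7,8}}
Fixed point at round 3; 7 class(es).
[2]={2}  [7]={6,7,8}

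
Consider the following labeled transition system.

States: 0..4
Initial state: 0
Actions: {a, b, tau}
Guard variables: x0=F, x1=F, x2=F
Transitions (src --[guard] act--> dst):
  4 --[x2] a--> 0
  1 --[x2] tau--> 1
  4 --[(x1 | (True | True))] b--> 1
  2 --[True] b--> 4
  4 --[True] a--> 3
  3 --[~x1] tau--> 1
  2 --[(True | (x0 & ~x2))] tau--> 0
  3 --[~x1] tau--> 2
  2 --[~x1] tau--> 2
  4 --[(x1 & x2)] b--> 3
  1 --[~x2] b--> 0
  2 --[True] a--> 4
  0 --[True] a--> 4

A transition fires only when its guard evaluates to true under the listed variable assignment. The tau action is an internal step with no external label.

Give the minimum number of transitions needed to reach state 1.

Layered search for 1:
  Layer 0: {0}
  Layer 1: {4}
  Layer 2: {1,3}
first hit 1 at d=2 via a·b

Answer: 2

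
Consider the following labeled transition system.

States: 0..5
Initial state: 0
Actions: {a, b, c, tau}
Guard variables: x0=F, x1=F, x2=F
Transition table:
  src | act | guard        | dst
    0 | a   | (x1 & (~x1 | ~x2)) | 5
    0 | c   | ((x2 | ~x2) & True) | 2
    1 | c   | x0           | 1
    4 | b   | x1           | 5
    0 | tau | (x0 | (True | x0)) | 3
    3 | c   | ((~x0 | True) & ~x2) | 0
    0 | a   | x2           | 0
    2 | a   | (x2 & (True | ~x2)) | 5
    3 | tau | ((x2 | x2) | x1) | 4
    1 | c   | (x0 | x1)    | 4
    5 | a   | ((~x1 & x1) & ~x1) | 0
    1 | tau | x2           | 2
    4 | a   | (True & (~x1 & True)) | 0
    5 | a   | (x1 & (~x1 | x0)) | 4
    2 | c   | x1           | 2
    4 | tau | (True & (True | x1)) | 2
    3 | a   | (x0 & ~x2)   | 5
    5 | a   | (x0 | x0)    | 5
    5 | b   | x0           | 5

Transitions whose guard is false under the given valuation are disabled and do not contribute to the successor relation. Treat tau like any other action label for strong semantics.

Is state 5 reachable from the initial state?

Answer: UNREACHABLE

Analysis:
5 transition(s) survive guard evaluation.
Layer 0: {0}
Layer 1: {2,3}  total {0,2,3}
R = {0,2,3}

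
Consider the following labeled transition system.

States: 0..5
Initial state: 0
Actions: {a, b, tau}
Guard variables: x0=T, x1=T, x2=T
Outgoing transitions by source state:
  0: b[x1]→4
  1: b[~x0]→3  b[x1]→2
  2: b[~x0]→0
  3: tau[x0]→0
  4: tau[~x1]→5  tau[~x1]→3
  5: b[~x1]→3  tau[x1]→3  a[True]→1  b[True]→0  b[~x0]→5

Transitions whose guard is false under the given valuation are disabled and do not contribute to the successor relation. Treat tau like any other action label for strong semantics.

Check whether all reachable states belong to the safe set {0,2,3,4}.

Answer: INVARIANT HOLDS

Working:
Allowed set {0,2,3,4}
R = {0,4}
  0: ok
  4: ok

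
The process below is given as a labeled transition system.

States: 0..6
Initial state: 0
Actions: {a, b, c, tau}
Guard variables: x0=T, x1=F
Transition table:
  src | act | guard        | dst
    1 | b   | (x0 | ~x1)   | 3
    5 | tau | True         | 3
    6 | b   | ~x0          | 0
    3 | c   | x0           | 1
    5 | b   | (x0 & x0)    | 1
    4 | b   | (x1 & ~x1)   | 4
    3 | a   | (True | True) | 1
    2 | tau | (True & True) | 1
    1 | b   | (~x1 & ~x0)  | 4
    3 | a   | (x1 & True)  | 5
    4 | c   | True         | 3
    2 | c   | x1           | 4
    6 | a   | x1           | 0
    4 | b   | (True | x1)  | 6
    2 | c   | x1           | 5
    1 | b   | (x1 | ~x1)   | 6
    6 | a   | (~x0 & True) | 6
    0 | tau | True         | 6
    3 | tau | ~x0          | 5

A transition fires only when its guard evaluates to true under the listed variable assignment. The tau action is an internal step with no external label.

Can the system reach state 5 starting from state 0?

Answer: UNREACHABLE

Working:
Guard filter leaves 10 enabled edge(s).
Layer 0: {0}
Layer 1: {6}  now seen {0,6}
Reachable = {0,6}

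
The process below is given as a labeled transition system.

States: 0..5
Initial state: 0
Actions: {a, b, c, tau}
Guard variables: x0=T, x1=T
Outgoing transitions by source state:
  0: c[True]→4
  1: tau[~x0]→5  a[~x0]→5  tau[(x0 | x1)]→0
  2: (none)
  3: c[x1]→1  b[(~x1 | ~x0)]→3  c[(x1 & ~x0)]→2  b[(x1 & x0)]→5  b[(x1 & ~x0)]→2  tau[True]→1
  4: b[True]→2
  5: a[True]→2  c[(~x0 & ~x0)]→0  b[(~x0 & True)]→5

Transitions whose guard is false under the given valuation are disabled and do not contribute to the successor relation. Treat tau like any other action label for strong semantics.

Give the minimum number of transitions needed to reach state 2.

BFS to 2:
  Layer 0: {0}
  Layer 1: {4}
  Layer 2: {2}
depth(2)=2, e.g. c·b

Answer: 2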